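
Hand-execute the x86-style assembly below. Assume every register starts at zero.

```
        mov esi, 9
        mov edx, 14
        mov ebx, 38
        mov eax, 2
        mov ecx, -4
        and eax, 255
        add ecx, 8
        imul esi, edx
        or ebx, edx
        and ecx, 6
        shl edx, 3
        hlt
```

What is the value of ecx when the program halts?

4

esi=9
edx=14
ebx=38
eax=2
ecx=-4
eax=2&255=2
ecx=(-4)+8=4
esi=9*14=126
ebx=38|14=46
ecx=4&6=4
edx=14<<3=112
halt.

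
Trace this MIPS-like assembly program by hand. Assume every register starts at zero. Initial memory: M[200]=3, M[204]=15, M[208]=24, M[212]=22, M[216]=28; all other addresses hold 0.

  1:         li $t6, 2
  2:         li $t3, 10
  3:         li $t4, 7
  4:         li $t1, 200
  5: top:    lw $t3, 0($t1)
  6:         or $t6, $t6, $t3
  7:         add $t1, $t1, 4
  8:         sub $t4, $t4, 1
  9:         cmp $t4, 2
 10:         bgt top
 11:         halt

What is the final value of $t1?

220

li $t6, 2 → $t6=2
li $t3, 10 → $t3=10
li $t4, 7 → $t4=7
li $t1, 200 → $t1=200
lw $t3, 0($t1) → $t3=M[200]=3
or $t6, $t6, $t3 → $t6=2|3=3
add $t1, $t1, 4 → $t1=200+4=204
sub $t4, $t4, 1 → $t4=7-1=6
cmp $t4, 2  (cmp 6,2)
bgt top: taken
lw $t3, 0($t1) → $t3=M[204]=15
or $t6, $t6, $t3 → $t6=3|15=15
add $t1, $t1, 4 → $t1=204+4=208
sub $t4, $t4, 1 → $t4=6-1=5
cmp $t4, 2  (cmp 5,2)
bgt top: taken
lw $t3, 0($t1) → $t3=M[208]=24
or $t6, $t6, $t3 → $t6=15|24=31
add $t1, $t1, 4 → $t1=208+4=212
sub $t4, $t4, 1 → $t4=5-1=4
cmp $t4, 2  (cmp 4,2)
bgt top: taken
lw $t3, 0($t1) → $t3=M[212]=22
or $t6, $t6, $t3 → $t6=31|22=31
add $t1, $t1, 4 → $t1=212+4=216
sub $t4, $t4, 1 → $t4=4-1=3
cmp $t4, 2  (cmp 3,2)
bgt top: taken
lw $t3, 0($t1) → $t3=M[216]=28
or $t6, $t6, $t3 → $t6=31|28=31
add $t1, $t1, 4 → $t1=216+4=220
sub $t4, $t4, 1 → $t4=3-1=2
cmp $t4, 2  (cmp 2,2)
bgt top: not taken
halt.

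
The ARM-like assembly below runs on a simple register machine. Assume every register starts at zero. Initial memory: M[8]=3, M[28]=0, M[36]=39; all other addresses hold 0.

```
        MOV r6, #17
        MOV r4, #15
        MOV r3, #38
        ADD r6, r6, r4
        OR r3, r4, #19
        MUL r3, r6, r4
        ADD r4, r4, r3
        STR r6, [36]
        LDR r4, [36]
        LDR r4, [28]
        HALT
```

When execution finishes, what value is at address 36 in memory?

r6=17
r4=15
r3=38
r6=17+15=32
r3=15|19=31
r3=32*15=480
r4=15+480=495
STR r6, [36] → M[36]=32
r4=M[36]=32
r4=M[28]=0
halt.

32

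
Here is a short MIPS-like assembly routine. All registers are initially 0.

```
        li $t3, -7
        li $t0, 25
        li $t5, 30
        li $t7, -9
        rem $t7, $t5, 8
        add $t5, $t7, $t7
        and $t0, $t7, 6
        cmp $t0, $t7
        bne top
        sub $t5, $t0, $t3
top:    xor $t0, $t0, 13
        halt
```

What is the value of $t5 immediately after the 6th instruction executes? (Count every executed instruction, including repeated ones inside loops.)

after li $t3, -7: $t3=-7
after li $t0, 25: $t0=25
after li $t5, 30: $t5=30
after li $t7, -9: $t7=-9
after rem $t7, $t5, 8: $t7=30%8=6
after add $t5, $t7, $t7: $t5=6+6=12
After step 6: $t5 = 12.

12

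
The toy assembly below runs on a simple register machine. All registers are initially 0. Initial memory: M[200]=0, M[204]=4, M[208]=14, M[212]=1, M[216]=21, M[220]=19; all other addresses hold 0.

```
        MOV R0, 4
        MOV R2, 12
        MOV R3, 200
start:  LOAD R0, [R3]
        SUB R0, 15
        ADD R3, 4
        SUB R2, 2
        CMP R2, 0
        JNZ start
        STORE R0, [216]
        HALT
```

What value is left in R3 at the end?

after MOV R0, 4: R0=4
after MOV R2, 12: R2=12
after MOV R3, 200: R3=200
after LOAD R0, [R3]: R0=M[200]=0
after SUB R0, 15: R0=0-15=-15
after ADD R3, 4: R3=200+4=204
after SUB R2, 2: R2=12-2=10
CMP R2, 0  (cmp 10,0)
JNZ start: taken
after LOAD R0, [R3]: R0=M[204]=4
after SUB R0, 15: R0=4-15=-11
after ADD R3, 4: R3=204+4=208
after SUB R2, 2: R2=10-2=8
CMP R2, 0  (cmp 8,0)
JNZ start: taken
after LOAD R0, [R3]: R0=M[208]=14
after SUB R0, 15: R0=14-15=-1
after ADD R3, 4: R3=208+4=212
after SUB R2, 2: R2=8-2=6
CMP R2, 0  (cmp 6,0)
JNZ start: taken
after LOAD R0, [R3]: R0=M[212]=1
after SUB R0, 15: R0=1-15=-14
after ADD R3, 4: R3=212+4=216
after SUB R2, 2: R2=6-2=4
CMP R2, 0  (cmp 4,0)
JNZ start: taken
after LOAD R0, [R3]: R0=M[216]=21
after SUB R0, 15: R0=21-15=6
after ADD R3, 4: R3=216+4=220
after SUB R2, 2: R2=4-2=2
CMP R2, 0  (cmp 2,0)
JNZ start: taken
after LOAD R0, [R3]: R0=M[220]=19
after SUB R0, 15: R0=19-15=4
after ADD R3, 4: R3=220+4=224
after SUB R2, 2: R2=2-2=0
CMP R2, 0  (cmp 0,0)
JNZ start: not taken
STORE R0, [216] → M[216]=4
halt.

224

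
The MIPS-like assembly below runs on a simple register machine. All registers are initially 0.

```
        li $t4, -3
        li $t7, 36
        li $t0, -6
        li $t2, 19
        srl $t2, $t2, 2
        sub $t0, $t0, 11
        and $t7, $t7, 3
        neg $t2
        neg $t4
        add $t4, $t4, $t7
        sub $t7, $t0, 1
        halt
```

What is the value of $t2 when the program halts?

after li $t4, -3: $t4=-3
after li $t7, 36: $t7=36
after li $t0, -6: $t0=-6
after li $t2, 19: $t2=19
after srl $t2, $t2, 2: $t2=19>>2=4
after sub $t0, $t0, 11: $t0=(-6)-11=-17
after and $t7, $t7, 3: $t7=36&3=0
after neg $t2: $t2=-(4)=-4
after neg $t4: $t4=-(-3)=3
after add $t4, $t4, $t7: $t4=3+0=3
after sub $t7, $t0, 1: $t7=(-17)-1=-18
halt.

-4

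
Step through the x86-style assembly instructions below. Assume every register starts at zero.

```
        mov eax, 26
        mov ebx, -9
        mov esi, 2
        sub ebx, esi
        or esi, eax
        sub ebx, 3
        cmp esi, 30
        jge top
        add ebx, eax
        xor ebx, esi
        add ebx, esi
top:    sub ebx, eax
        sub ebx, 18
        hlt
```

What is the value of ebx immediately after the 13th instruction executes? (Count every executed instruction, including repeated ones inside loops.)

4

eax=26
ebx=-9
esi=2
ebx=(-9)-2=-11
esi=2|26=26
ebx=(-11)-3=-14
cmp esi, 30  (cmp 26,30)
jge top: not taken
ebx=(-14)+26=12
ebx=12^26=22
ebx=22+26=48
ebx=48-26=22
ebx=22-18=4
After step 13: ebx = 4.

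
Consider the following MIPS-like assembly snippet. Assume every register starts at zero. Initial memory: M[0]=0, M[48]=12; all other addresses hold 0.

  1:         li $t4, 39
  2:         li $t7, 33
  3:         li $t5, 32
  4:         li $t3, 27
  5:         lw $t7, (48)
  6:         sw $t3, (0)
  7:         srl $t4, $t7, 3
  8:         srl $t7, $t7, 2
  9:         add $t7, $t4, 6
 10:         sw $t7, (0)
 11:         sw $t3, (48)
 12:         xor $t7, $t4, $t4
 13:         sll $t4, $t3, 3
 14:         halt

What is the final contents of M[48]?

li $t4, 39 → $t4=39
li $t7, 33 → $t7=33
li $t5, 32 → $t5=32
li $t3, 27 → $t3=27
lw $t7, (48) → $t7=M[48]=12
sw $t3, (0) → M[0]=27
srl $t4, $t7, 3 → $t4=12>>3=1
srl $t7, $t7, 2 → $t7=12>>2=3
add $t7, $t4, 6 → $t7=1+6=7
sw $t7, (0) → M[0]=7
sw $t3, (48) → M[48]=27
xor $t7, $t4, $t4 → $t7=1^1=0
sll $t4, $t3, 3 → $t4=27<<3=216
halt.

27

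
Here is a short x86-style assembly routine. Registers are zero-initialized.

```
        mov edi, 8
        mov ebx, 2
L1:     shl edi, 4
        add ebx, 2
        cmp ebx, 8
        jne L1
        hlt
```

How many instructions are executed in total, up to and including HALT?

edi=8
ebx=2
edi=8<<4=128
ebx=2+2=4
cmp ebx, 8  (cmp 4,8)
jne L1: taken
edi=128<<4=2048
ebx=4+2=6
cmp ebx, 8  (cmp 6,8)
jne L1: taken
edi=2048<<4=32768
ebx=6+2=8
cmp ebx, 8  (cmp 8,8)
jne L1: not taken
halt.
Total executed instructions: 15.

15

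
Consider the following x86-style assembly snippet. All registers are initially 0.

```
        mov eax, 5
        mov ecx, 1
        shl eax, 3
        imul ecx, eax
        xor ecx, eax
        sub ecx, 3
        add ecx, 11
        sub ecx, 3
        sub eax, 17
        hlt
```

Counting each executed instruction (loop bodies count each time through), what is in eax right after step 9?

mov eax, 5 → eax=5
mov ecx, 1 → ecx=1
shl eax, 3 → eax=5<<3=40
imul ecx, eax → ecx=1*40=40
xor ecx, eax → ecx=40^40=0
sub ecx, 3 → ecx=0-3=-3
add ecx, 11 → ecx=(-3)+11=8
sub ecx, 3 → ecx=8-3=5
sub eax, 17 → eax=40-17=23
After step 9: eax = 23.

23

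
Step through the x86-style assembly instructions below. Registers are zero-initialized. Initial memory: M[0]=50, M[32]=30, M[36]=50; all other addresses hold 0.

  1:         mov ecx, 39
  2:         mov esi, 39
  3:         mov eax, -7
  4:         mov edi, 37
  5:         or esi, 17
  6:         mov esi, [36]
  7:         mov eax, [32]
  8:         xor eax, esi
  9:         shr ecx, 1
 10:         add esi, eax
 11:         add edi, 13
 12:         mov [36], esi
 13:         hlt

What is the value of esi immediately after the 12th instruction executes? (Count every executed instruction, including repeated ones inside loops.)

94

after mov ecx, 39: ecx=39
after mov esi, 39: esi=39
after mov eax, -7: eax=-7
after mov edi, 37: edi=37
after or esi, 17: esi=39|17=55
after mov esi, [36]: esi=M[36]=50
after mov eax, [32]: eax=M[32]=30
after xor eax, esi: eax=30^50=44
after shr ecx, 1: ecx=39>>1=19
after add esi, eax: esi=50+44=94
after add edi, 13: edi=37+13=50
mov [36], esi → M[36]=94
After step 12: esi = 94.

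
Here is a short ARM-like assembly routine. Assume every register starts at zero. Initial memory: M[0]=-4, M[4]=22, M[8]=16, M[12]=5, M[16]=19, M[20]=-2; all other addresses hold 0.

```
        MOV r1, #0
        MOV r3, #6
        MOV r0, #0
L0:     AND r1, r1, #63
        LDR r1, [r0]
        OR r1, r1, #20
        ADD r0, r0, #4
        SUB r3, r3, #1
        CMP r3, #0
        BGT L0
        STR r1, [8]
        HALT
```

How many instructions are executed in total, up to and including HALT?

47

after MOV r1, #0: r1=0
after MOV r3, #6: r3=6
after MOV r0, #0: r0=0
after AND r1, r1, #63: r1=0&63=0
after LDR r1, [r0]: r1=M[0]=-4
after OR r1, r1, #20: r1=(-4)|20=-4
after ADD r0, r0, #4: r0=0+4=4
after SUB r3, r3, #1: r3=6-1=5
CMP r3, #0  (cmp 5,0)
BGT L0: taken
after AND r1, r1, #63: r1=(-4)&63=60
after LDR r1, [r0]: r1=M[4]=22
after OR r1, r1, #20: r1=22|20=22
after ADD r0, r0, #4: r0=4+4=8
after SUB r3, r3, #1: r3=5-1=4
CMP r3, #0  (cmp 4,0)
BGT L0: taken
after AND r1, r1, #63: r1=22&63=22
after LDR r1, [r0]: r1=M[8]=16
after OR r1, r1, #20: r1=16|20=20
after ADD r0, r0, #4: r0=8+4=12
after SUB r3, r3, #1: r3=4-1=3
CMP r3, #0  (cmp 3,0)
BGT L0: taken
after AND r1, r1, #63: r1=20&63=20
after LDR r1, [r0]: r1=M[12]=5
after OR r1, r1, #20: r1=5|20=21
after ADD r0, r0, #4: r0=12+4=16
after SUB r3, r3, #1: r3=3-1=2
CMP r3, #0  (cmp 2,0)
BGT L0: taken
after AND r1, r1, #63: r1=21&63=21
after LDR r1, [r0]: r1=M[16]=19
after OR r1, r1, #20: r1=19|20=23
after ADD r0, r0, #4: r0=16+4=20
after SUB r3, r3, #1: r3=2-1=1
CMP r3, #0  (cmp 1,0)
BGT L0: taken
after AND r1, r1, #63: r1=23&63=23
after LDR r1, [r0]: r1=M[20]=-2
after OR r1, r1, #20: r1=(-2)|20=-2
after ADD r0, r0, #4: r0=20+4=24
after SUB r3, r3, #1: r3=1-1=0
CMP r3, #0  (cmp 0,0)
BGT L0: not taken
STR r1, [8] → M[8]=-2
halt.
Total executed instructions: 47.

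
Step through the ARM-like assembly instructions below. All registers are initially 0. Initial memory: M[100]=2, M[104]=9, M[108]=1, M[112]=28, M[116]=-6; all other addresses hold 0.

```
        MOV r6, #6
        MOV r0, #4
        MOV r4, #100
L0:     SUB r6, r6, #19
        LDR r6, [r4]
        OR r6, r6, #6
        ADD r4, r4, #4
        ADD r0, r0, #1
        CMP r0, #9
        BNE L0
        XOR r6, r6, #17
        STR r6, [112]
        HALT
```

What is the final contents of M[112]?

-17

MOV r6, #6 → r6=6
MOV r0, #4 → r0=4
MOV r4, #100 → r4=100
SUB r6, r6, #19 → r6=6-19=-13
LDR r6, [r4] → r6=M[100]=2
OR r6, r6, #6 → r6=2|6=6
ADD r4, r4, #4 → r4=100+4=104
ADD r0, r0, #1 → r0=4+1=5
CMP r0, #9  (cmp 5,9)
BNE L0: taken
SUB r6, r6, #19 → r6=6-19=-13
LDR r6, [r4] → r6=M[104]=9
OR r6, r6, #6 → r6=9|6=15
ADD r4, r4, #4 → r4=104+4=108
ADD r0, r0, #1 → r0=5+1=6
CMP r0, #9  (cmp 6,9)
BNE L0: taken
SUB r6, r6, #19 → r6=15-19=-4
LDR r6, [r4] → r6=M[108]=1
OR r6, r6, #6 → r6=1|6=7
ADD r4, r4, #4 → r4=108+4=112
ADD r0, r0, #1 → r0=6+1=7
CMP r0, #9  (cmp 7,9)
BNE L0: taken
SUB r6, r6, #19 → r6=7-19=-12
LDR r6, [r4] → r6=M[112]=28
OR r6, r6, #6 → r6=28|6=30
ADD r4, r4, #4 → r4=112+4=116
ADD r0, r0, #1 → r0=7+1=8
CMP r0, #9  (cmp 8,9)
BNE L0: taken
SUB r6, r6, #19 → r6=30-19=11
LDR r6, [r4] → r6=M[116]=-6
OR r6, r6, #6 → r6=(-6)|6=-2
ADD r4, r4, #4 → r4=116+4=120
ADD r0, r0, #1 → r0=8+1=9
CMP r0, #9  (cmp 9,9)
BNE L0: not taken
XOR r6, r6, #17 → r6=(-2)^17=-17
STR r6, [112] → M[112]=-17
halt.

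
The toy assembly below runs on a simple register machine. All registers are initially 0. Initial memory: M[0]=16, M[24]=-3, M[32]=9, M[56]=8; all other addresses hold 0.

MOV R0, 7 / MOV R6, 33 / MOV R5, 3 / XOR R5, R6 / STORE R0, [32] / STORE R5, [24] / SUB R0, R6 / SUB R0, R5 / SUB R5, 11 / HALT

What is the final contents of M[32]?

7

after MOV R0, 7: R0=7
after MOV R6, 33: R6=33
after MOV R5, 3: R5=3
after XOR R5, R6: R5=3^33=34
STORE R0, [32] → M[32]=7
STORE R5, [24] → M[24]=34
after SUB R0, R6: R0=7-33=-26
after SUB R0, R5: R0=(-26)-34=-60
after SUB R5, 11: R5=34-11=23
halt.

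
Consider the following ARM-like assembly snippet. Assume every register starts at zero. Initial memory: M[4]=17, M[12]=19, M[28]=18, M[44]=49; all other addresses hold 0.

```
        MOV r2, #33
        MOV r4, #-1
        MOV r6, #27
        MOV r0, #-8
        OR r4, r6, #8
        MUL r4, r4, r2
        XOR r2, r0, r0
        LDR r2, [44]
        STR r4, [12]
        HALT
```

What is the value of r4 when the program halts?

MOV r2, #33 → r2=33
MOV r4, #-1 → r4=-1
MOV r6, #27 → r6=27
MOV r0, #-8 → r0=-8
OR r4, r6, #8 → r4=27|8=27
MUL r4, r4, r2 → r4=27*33=891
XOR r2, r0, r0 → r2=(-8)^(-8)=0
LDR r2, [44] → r2=M[44]=49
STR r4, [12] → M[12]=891
halt.

891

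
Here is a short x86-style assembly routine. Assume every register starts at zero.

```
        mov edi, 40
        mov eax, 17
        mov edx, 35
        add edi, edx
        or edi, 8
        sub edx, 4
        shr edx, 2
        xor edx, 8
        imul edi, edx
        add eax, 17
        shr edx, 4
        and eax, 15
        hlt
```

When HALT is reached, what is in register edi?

edi=40
eax=17
edx=35
edi=40+35=75
edi=75|8=75
edx=35-4=31
edx=31>>2=7
edx=7^8=15
edi=75*15=1125
eax=17+17=34
edx=15>>4=0
eax=34&15=2
halt.

1125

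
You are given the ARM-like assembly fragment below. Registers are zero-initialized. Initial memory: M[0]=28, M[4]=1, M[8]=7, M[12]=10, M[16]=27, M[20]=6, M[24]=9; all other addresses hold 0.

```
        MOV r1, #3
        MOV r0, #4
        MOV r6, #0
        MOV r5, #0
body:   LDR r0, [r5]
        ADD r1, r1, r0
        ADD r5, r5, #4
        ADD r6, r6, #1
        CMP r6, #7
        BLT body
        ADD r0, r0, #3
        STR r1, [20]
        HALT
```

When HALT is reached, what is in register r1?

after MOV r1, #3: r1=3
after MOV r0, #4: r0=4
after MOV r6, #0: r6=0
after MOV r5, #0: r5=0
after LDR r0, [r5]: r0=M[0]=28
after ADD r1, r1, r0: r1=3+28=31
after ADD r5, r5, #4: r5=0+4=4
after ADD r6, r6, #1: r6=0+1=1
CMP r6, #7  (cmp 1,7)
BLT body: taken
after LDR r0, [r5]: r0=M[4]=1
after ADD r1, r1, r0: r1=31+1=32
after ADD r5, r5, #4: r5=4+4=8
after ADD r6, r6, #1: r6=1+1=2
CMP r6, #7  (cmp 2,7)
BLT body: taken
after LDR r0, [r5]: r0=M[8]=7
after ADD r1, r1, r0: r1=32+7=39
after ADD r5, r5, #4: r5=8+4=12
after ADD r6, r6, #1: r6=2+1=3
CMP r6, #7  (cmp 3,7)
BLT body: taken
after LDR r0, [r5]: r0=M[12]=10
after ADD r1, r1, r0: r1=39+10=49
after ADD r5, r5, #4: r5=12+4=16
after ADD r6, r6, #1: r6=3+1=4
CMP r6, #7  (cmp 4,7)
BLT body: taken
after LDR r0, [r5]: r0=M[16]=27
after ADD r1, r1, r0: r1=49+27=76
after ADD r5, r5, #4: r5=16+4=20
after ADD r6, r6, #1: r6=4+1=5
CMP r6, #7  (cmp 5,7)
BLT body: taken
after LDR r0, [r5]: r0=M[20]=6
after ADD r1, r1, r0: r1=76+6=82
after ADD r5, r5, #4: r5=20+4=24
after ADD r6, r6, #1: r6=5+1=6
CMP r6, #7  (cmp 6,7)
BLT body: taken
after LDR r0, [r5]: r0=M[24]=9
after ADD r1, r1, r0: r1=82+9=91
after ADD r5, r5, #4: r5=24+4=28
after ADD r6, r6, #1: r6=6+1=7
CMP r6, #7  (cmp 7,7)
BLT body: not taken
after ADD r0, r0, #3: r0=9+3=12
STR r1, [20] → M[20]=91
halt.

91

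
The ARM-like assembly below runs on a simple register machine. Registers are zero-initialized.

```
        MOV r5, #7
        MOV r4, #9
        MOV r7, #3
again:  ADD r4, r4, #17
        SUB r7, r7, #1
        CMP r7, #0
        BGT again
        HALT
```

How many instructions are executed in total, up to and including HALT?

16

after MOV r5, #7: r5=7
after MOV r4, #9: r4=9
after MOV r7, #3: r7=3
after ADD r4, r4, #17: r4=9+17=26
after SUB r7, r7, #1: r7=3-1=2
CMP r7, #0  (cmp 2,0)
BGT again: taken
after ADD r4, r4, #17: r4=26+17=43
after SUB r7, r7, #1: r7=2-1=1
CMP r7, #0  (cmp 1,0)
BGT again: taken
after ADD r4, r4, #17: r4=43+17=60
after SUB r7, r7, #1: r7=1-1=0
CMP r7, #0  (cmp 0,0)
BGT again: not taken
halt.
Total executed instructions: 16.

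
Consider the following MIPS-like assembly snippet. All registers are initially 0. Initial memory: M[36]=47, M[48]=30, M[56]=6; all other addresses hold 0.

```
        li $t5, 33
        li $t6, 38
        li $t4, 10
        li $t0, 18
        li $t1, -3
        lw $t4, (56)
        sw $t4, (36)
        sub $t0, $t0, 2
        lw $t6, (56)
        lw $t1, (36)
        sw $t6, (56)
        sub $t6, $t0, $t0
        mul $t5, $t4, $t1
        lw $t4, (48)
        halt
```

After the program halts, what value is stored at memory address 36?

li $t5, 33 → $t5=33
li $t6, 38 → $t6=38
li $t4, 10 → $t4=10
li $t0, 18 → $t0=18
li $t1, -3 → $t1=-3
lw $t4, (56) → $t4=M[56]=6
sw $t4, (36) → M[36]=6
sub $t0, $t0, 2 → $t0=18-2=16
lw $t6, (56) → $t6=M[56]=6
lw $t1, (36) → $t1=M[36]=6
sw $t6, (56) → M[56]=6
sub $t6, $t0, $t0 → $t6=16-16=0
mul $t5, $t4, $t1 → $t5=6*6=36
lw $t4, (48) → $t4=M[48]=30
halt.

6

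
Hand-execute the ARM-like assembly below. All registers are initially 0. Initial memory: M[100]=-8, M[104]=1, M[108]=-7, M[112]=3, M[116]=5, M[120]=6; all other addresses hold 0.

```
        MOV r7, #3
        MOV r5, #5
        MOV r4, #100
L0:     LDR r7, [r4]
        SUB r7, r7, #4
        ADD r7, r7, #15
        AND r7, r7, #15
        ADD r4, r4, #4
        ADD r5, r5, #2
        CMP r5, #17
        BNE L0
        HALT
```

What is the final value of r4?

124

MOV r7, #3 → r7=3
MOV r5, #5 → r5=5
MOV r4, #100 → r4=100
LDR r7, [r4] → r7=M[100]=-8
SUB r7, r7, #4 → r7=(-8)-4=-12
ADD r7, r7, #15 → r7=(-12)+15=3
AND r7, r7, #15 → r7=3&15=3
ADD r4, r4, #4 → r4=100+4=104
ADD r5, r5, #2 → r5=5+2=7
CMP r5, #17  (cmp 7,17)
BNE L0: taken
LDR r7, [r4] → r7=M[104]=1
SUB r7, r7, #4 → r7=1-4=-3
ADD r7, r7, #15 → r7=(-3)+15=12
AND r7, r7, #15 → r7=12&15=12
ADD r4, r4, #4 → r4=104+4=108
ADD r5, r5, #2 → r5=7+2=9
CMP r5, #17  (cmp 9,17)
BNE L0: taken
LDR r7, [r4] → r7=M[108]=-7
SUB r7, r7, #4 → r7=(-7)-4=-11
ADD r7, r7, #15 → r7=(-11)+15=4
AND r7, r7, #15 → r7=4&15=4
ADD r4, r4, #4 → r4=108+4=112
ADD r5, r5, #2 → r5=9+2=11
CMP r5, #17  (cmp 11,17)
BNE L0: taken
LDR r7, [r4] → r7=M[112]=3
SUB r7, r7, #4 → r7=3-4=-1
ADD r7, r7, #15 → r7=(-1)+15=14
AND r7, r7, #15 → r7=14&15=14
ADD r4, r4, #4 → r4=112+4=116
ADD r5, r5, #2 → r5=11+2=13
CMP r5, #17  (cmp 13,17)
BNE L0: taken
LDR r7, [r4] → r7=M[116]=5
SUB r7, r7, #4 → r7=5-4=1
ADD r7, r7, #15 → r7=1+15=16
AND r7, r7, #15 → r7=16&15=0
ADD r4, r4, #4 → r4=116+4=120
ADD r5, r5, #2 → r5=13+2=15
CMP r5, #17  (cmp 15,17)
BNE L0: taken
LDR r7, [r4] → r7=M[120]=6
SUB r7, r7, #4 → r7=6-4=2
ADD r7, r7, #15 → r7=2+15=17
AND r7, r7, #15 → r7=17&15=1
ADD r4, r4, #4 → r4=120+4=124
ADD r5, r5, #2 → r5=15+2=17
CMP r5, #17  (cmp 17,17)
BNE L0: not taken
halt.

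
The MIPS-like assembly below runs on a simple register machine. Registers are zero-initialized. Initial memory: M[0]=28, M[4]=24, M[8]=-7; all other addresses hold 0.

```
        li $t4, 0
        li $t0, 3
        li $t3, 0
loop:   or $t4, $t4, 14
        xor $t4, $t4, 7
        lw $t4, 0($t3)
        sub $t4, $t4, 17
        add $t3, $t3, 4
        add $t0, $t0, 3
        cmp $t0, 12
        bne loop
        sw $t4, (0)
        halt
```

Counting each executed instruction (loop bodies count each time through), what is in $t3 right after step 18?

8

li $t4, 0 → $t4=0
li $t0, 3 → $t0=3
li $t3, 0 → $t3=0
or $t4, $t4, 14 → $t4=0|14=14
xor $t4, $t4, 7 → $t4=14^7=9
lw $t4, 0($t3) → $t4=M[0]=28
sub $t4, $t4, 17 → $t4=28-17=11
add $t3, $t3, 4 → $t3=0+4=4
add $t0, $t0, 3 → $t0=3+3=6
cmp $t0, 12  (cmp 6,12)
bne loop: taken
or $t4, $t4, 14 → $t4=11|14=15
xor $t4, $t4, 7 → $t4=15^7=8
lw $t4, 0($t3) → $t4=M[4]=24
sub $t4, $t4, 17 → $t4=24-17=7
add $t3, $t3, 4 → $t3=4+4=8
add $t0, $t0, 3 → $t0=6+3=9
cmp $t0, 12  (cmp 9,12)
After step 18: $t3 = 8.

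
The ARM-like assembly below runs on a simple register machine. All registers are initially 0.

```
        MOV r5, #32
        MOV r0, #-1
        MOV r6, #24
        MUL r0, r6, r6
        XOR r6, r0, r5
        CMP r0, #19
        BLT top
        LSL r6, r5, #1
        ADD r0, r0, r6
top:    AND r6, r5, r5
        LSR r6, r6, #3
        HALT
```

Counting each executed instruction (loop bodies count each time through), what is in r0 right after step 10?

r5=32
r0=-1
r6=24
r0=24*24=576
r6=576^32=608
CMP r0, #19  (cmp 576,19)
BLT top: not taken
r6=32<<1=64
r0=576+64=640
r6=32&32=32
After step 10: r0 = 640.

640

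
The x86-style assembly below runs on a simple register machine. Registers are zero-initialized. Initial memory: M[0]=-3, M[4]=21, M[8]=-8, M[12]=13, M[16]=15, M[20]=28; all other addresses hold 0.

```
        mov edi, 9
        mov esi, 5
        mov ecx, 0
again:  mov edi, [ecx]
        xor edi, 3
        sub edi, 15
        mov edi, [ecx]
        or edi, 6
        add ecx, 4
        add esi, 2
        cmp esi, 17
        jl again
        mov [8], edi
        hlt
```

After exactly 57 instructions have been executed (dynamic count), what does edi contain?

edi=9
esi=5
ecx=0
edi=M[0]=-3
edi=(-3)^3=-2
edi=(-2)-15=-17
edi=M[0]=-3
edi=(-3)|6=-1
ecx=0+4=4
esi=5+2=7
cmp esi, 17  (cmp 7,17)
jl again: taken
edi=M[4]=21
edi=21^3=22
edi=22-15=7
edi=M[4]=21
edi=21|6=23
ecx=4+4=8
esi=7+2=9
cmp esi, 17  (cmp 9,17)
jl again: taken
edi=M[8]=-8
edi=(-8)^3=-5
edi=(-5)-15=-20
edi=M[8]=-8
edi=(-8)|6=-2
ecx=8+4=12
esi=9+2=11
cmp esi, 17  (cmp 11,17)
jl again: taken
edi=M[12]=13
edi=13^3=14
edi=14-15=-1
edi=M[12]=13
edi=13|6=15
ecx=12+4=16
esi=11+2=13
cmp esi, 17  (cmp 13,17)
jl again: taken
edi=M[16]=15
edi=15^3=12
edi=12-15=-3
edi=M[16]=15
edi=15|6=15
ecx=16+4=20
esi=13+2=15
cmp esi, 17  (cmp 15,17)
jl again: taken
edi=M[20]=28
edi=28^3=31
edi=31-15=16
edi=M[20]=28
edi=28|6=30
ecx=20+4=24
esi=15+2=17
cmp esi, 17  (cmp 17,17)
jl again: not taken
After step 57: edi = 30.

30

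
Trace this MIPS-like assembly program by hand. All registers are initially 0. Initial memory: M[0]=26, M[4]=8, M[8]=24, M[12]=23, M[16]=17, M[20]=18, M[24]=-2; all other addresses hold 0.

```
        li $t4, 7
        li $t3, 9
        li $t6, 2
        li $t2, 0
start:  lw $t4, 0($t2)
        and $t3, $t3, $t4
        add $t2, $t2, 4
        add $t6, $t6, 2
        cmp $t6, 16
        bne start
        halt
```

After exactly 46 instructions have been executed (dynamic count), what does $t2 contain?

28

$t4=7
$t3=9
$t6=2
$t2=0
$t4=M[0]=26
$t3=9&26=8
$t2=0+4=4
$t6=2+2=4
cmp $t6, 16  (cmp 4,16)
bne start: taken
$t4=M[4]=8
$t3=8&8=8
$t2=4+4=8
$t6=4+2=6
cmp $t6, 16  (cmp 6,16)
bne start: taken
$t4=M[8]=24
$t3=8&24=8
$t2=8+4=12
$t6=6+2=8
cmp $t6, 16  (cmp 8,16)
bne start: taken
$t4=M[12]=23
$t3=8&23=0
$t2=12+4=16
$t6=8+2=10
cmp $t6, 16  (cmp 10,16)
bne start: taken
$t4=M[16]=17
$t3=0&17=0
$t2=16+4=20
$t6=10+2=12
cmp $t6, 16  (cmp 12,16)
bne start: taken
$t4=M[20]=18
$t3=0&18=0
$t2=20+4=24
$t6=12+2=14
cmp $t6, 16  (cmp 14,16)
bne start: taken
$t4=M[24]=-2
$t3=0&(-2)=0
$t2=24+4=28
$t6=14+2=16
cmp $t6, 16  (cmp 16,16)
bne start: not taken
After step 46: $t2 = 28.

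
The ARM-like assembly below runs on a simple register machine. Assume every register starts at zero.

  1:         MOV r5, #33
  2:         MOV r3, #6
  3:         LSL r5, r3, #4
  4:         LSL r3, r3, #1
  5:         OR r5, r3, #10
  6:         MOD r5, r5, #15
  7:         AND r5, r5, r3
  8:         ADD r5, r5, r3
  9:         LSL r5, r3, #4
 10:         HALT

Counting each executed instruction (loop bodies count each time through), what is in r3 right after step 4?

12

r5=33
r3=6
r5=6<<4=96
r3=6<<1=12
After step 4: r3 = 12.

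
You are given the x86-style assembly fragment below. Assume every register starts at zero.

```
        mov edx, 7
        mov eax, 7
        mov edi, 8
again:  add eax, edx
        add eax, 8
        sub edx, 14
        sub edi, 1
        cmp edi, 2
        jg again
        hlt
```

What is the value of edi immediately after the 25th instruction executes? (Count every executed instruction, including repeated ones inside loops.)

edx=7
eax=7
edi=8
eax=7+7=14
eax=14+8=22
edx=7-14=-7
edi=8-1=7
cmp edi, 2  (cmp 7,2)
jg again: taken
eax=22+(-7)=15
eax=15+8=23
edx=(-7)-14=-21
edi=7-1=6
cmp edi, 2  (cmp 6,2)
jg again: taken
eax=23+(-21)=2
eax=2+8=10
edx=(-21)-14=-35
edi=6-1=5
cmp edi, 2  (cmp 5,2)
jg again: taken
eax=10+(-35)=-25
eax=(-25)+8=-17
edx=(-35)-14=-49
edi=5-1=4
After step 25: edi = 4.

4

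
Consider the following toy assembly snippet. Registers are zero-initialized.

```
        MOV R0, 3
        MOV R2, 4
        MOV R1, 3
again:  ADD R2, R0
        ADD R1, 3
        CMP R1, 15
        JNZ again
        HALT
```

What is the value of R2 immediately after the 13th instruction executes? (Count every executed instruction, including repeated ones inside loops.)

13

R0=3
R2=4
R1=3
R2=4+3=7
R1=3+3=6
CMP R1, 15  (cmp 6,15)
JNZ again: taken
R2=7+3=10
R1=6+3=9
CMP R1, 15  (cmp 9,15)
JNZ again: taken
R2=10+3=13
R1=9+3=12
After step 13: R2 = 13.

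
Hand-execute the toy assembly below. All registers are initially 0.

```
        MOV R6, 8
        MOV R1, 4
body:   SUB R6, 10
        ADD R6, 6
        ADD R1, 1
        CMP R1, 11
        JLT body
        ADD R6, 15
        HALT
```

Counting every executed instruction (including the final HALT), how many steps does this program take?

39

after MOV R6, 8: R6=8
after MOV R1, 4: R1=4
after SUB R6, 10: R6=8-10=-2
after ADD R6, 6: R6=(-2)+6=4
after ADD R1, 1: R1=4+1=5
CMP R1, 11  (cmp 5,11)
JLT body: taken
after SUB R6, 10: R6=4-10=-6
after ADD R6, 6: R6=(-6)+6=0
after ADD R1, 1: R1=5+1=6
CMP R1, 11  (cmp 6,11)
JLT body: taken
after SUB R6, 10: R6=0-10=-10
after ADD R6, 6: R6=(-10)+6=-4
after ADD R1, 1: R1=6+1=7
CMP R1, 11  (cmp 7,11)
JLT body: taken
after SUB R6, 10: R6=(-4)-10=-14
after ADD R6, 6: R6=(-14)+6=-8
after ADD R1, 1: R1=7+1=8
CMP R1, 11  (cmp 8,11)
JLT body: taken
after SUB R6, 10: R6=(-8)-10=-18
after ADD R6, 6: R6=(-18)+6=-12
after ADD R1, 1: R1=8+1=9
CMP R1, 11  (cmp 9,11)
JLT body: taken
after SUB R6, 10: R6=(-12)-10=-22
after ADD R6, 6: R6=(-22)+6=-16
after ADD R1, 1: R1=9+1=10
CMP R1, 11  (cmp 10,11)
JLT body: taken
after SUB R6, 10: R6=(-16)-10=-26
after ADD R6, 6: R6=(-26)+6=-20
after ADD R1, 1: R1=10+1=11
CMP R1, 11  (cmp 11,11)
JLT body: not taken
after ADD R6, 15: R6=(-20)+15=-5
halt.
Total executed instructions: 39.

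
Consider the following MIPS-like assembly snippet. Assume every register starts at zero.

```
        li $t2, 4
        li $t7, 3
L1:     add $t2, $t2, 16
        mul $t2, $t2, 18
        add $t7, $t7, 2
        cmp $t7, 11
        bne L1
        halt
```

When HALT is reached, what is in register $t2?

li $t2, 4 → $t2=4
li $t7, 3 → $t7=3
add $t2, $t2, 16 → $t2=4+16=20
mul $t2, $t2, 18 → $t2=20*18=360
add $t7, $t7, 2 → $t7=3+2=5
cmp $t7, 11  (cmp 5,11)
bne L1: taken
add $t2, $t2, 16 → $t2=360+16=376
mul $t2, $t2, 18 → $t2=376*18=6768
add $t7, $t7, 2 → $t7=5+2=7
cmp $t7, 11  (cmp 7,11)
bne L1: taken
add $t2, $t2, 16 → $t2=6768+16=6784
mul $t2, $t2, 18 → $t2=6784*18=122112
add $t7, $t7, 2 → $t7=7+2=9
cmp $t7, 11  (cmp 9,11)
bne L1: taken
add $t2, $t2, 16 → $t2=122112+16=122128
mul $t2, $t2, 18 → $t2=122128*18=2198304
add $t7, $t7, 2 → $t7=9+2=11
cmp $t7, 11  (cmp 11,11)
bne L1: not taken
halt.

2198304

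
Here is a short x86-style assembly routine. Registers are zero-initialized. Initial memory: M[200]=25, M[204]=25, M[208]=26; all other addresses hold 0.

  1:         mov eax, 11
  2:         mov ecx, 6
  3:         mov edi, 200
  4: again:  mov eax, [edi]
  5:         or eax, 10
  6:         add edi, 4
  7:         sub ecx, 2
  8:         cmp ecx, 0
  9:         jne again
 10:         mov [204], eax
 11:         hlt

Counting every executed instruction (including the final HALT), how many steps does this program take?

eax=11
ecx=6
edi=200
eax=M[200]=25
eax=25|10=27
edi=200+4=204
ecx=6-2=4
cmp ecx, 0  (cmp 4,0)
jne again: taken
eax=M[204]=25
eax=25|10=27
edi=204+4=208
ecx=4-2=2
cmp ecx, 0  (cmp 2,0)
jne again: taken
eax=M[208]=26
eax=26|10=26
edi=208+4=212
ecx=2-2=0
cmp ecx, 0  (cmp 0,0)
jne again: not taken
mov [204], eax → M[204]=26
halt.
Total executed instructions: 23.

23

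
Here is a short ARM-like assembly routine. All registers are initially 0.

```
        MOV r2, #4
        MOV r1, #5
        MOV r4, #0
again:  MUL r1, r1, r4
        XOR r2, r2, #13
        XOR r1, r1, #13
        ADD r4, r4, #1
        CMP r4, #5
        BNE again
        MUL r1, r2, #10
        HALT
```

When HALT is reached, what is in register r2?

after MOV r2, #4: r2=4
after MOV r1, #5: r1=5
after MOV r4, #0: r4=0
after MUL r1, r1, r4: r1=5*0=0
after XOR r2, r2, #13: r2=4^13=9
after XOR r1, r1, #13: r1=0^13=13
after ADD r4, r4, #1: r4=0+1=1
CMP r4, #5  (cmp 1,5)
BNE again: taken
after MUL r1, r1, r4: r1=13*1=13
after XOR r2, r2, #13: r2=9^13=4
after XOR r1, r1, #13: r1=13^13=0
after ADD r4, r4, #1: r4=1+1=2
CMP r4, #5  (cmp 2,5)
BNE again: taken
after MUL r1, r1, r4: r1=0*2=0
after XOR r2, r2, #13: r2=4^13=9
after XOR r1, r1, #13: r1=0^13=13
after ADD r4, r4, #1: r4=2+1=3
CMP r4, #5  (cmp 3,5)
BNE again: taken
after MUL r1, r1, r4: r1=13*3=39
after XOR r2, r2, #13: r2=9^13=4
after XOR r1, r1, #13: r1=39^13=42
after ADD r4, r4, #1: r4=3+1=4
CMP r4, #5  (cmp 4,5)
BNE again: taken
after MUL r1, r1, r4: r1=42*4=168
after XOR r2, r2, #13: r2=4^13=9
after XOR r1, r1, #13: r1=168^13=165
after ADD r4, r4, #1: r4=4+1=5
CMP r4, #5  (cmp 5,5)
BNE again: not taken
after MUL r1, r2, #10: r1=9*10=90
halt.

9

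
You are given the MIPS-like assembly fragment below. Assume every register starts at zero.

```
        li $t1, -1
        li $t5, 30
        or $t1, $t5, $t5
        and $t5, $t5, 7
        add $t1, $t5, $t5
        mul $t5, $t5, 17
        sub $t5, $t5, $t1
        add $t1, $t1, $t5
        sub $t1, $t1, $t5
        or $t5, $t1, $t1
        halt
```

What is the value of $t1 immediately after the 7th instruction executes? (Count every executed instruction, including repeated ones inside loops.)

12

$t1=-1
$t5=30
$t1=30|30=30
$t5=30&7=6
$t1=6+6=12
$t5=6*17=102
$t5=102-12=90
After step 7: $t1 = 12.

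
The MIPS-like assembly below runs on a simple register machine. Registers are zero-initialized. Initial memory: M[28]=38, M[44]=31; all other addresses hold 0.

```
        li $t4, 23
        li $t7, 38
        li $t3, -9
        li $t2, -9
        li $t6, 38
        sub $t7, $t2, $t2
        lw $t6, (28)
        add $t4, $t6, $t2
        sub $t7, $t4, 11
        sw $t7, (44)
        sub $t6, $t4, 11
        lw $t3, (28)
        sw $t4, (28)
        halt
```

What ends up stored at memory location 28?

after li $t4, 23: $t4=23
after li $t7, 38: $t7=38
after li $t3, -9: $t3=-9
after li $t2, -9: $t2=-9
after li $t6, 38: $t6=38
after sub $t7, $t2, $t2: $t7=(-9)-(-9)=0
after lw $t6, (28): $t6=M[28]=38
after add $t4, $t6, $t2: $t4=38+(-9)=29
after sub $t7, $t4, 11: $t7=29-11=18
sw $t7, (44) → M[44]=18
after sub $t6, $t4, 11: $t6=29-11=18
after lw $t3, (28): $t3=M[28]=38
sw $t4, (28) → M[28]=29
halt.

29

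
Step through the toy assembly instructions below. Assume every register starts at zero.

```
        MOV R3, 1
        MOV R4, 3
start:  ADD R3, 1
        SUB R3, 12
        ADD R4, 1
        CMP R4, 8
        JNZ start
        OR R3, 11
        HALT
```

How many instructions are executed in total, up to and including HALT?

after MOV R3, 1: R3=1
after MOV R4, 3: R4=3
after ADD R3, 1: R3=1+1=2
after SUB R3, 12: R3=2-12=-10
after ADD R4, 1: R4=3+1=4
CMP R4, 8  (cmp 4,8)
JNZ start: taken
after ADD R3, 1: R3=(-10)+1=-9
after SUB R3, 12: R3=(-9)-12=-21
after ADD R4, 1: R4=4+1=5
CMP R4, 8  (cmp 5,8)
JNZ start: taken
after ADD R3, 1: R3=(-21)+1=-20
after SUB R3, 12: R3=(-20)-12=-32
after ADD R4, 1: R4=5+1=6
CMP R4, 8  (cmp 6,8)
JNZ start: taken
after ADD R3, 1: R3=(-32)+1=-31
after SUB R3, 12: R3=(-31)-12=-43
after ADD R4, 1: R4=6+1=7
CMP R4, 8  (cmp 7,8)
JNZ start: taken
after ADD R3, 1: R3=(-43)+1=-42
after SUB R3, 12: R3=(-42)-12=-54
after ADD R4, 1: R4=7+1=8
CMP R4, 8  (cmp 8,8)
JNZ start: not taken
after OR R3, 11: R3=(-54)|11=-53
halt.
Total executed instructions: 29.

29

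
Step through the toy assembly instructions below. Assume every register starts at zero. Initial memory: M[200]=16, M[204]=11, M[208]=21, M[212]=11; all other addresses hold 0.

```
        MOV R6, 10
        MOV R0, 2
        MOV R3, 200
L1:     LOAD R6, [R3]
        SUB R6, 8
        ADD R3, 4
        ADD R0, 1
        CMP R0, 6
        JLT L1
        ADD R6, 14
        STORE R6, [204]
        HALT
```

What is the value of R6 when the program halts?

R6=10
R0=2
R3=200
R6=M[200]=16
R6=16-8=8
R3=200+4=204
R0=2+1=3
CMP R0, 6  (cmp 3,6)
JLT L1: taken
R6=M[204]=11
R6=11-8=3
R3=204+4=208
R0=3+1=4
CMP R0, 6  (cmp 4,6)
JLT L1: taken
R6=M[208]=21
R6=21-8=13
R3=208+4=212
R0=4+1=5
CMP R0, 6  (cmp 5,6)
JLT L1: taken
R6=M[212]=11
R6=11-8=3
R3=212+4=216
R0=5+1=6
CMP R0, 6  (cmp 6,6)
JLT L1: not taken
R6=3+14=17
STORE R6, [204] → M[204]=17
halt.

17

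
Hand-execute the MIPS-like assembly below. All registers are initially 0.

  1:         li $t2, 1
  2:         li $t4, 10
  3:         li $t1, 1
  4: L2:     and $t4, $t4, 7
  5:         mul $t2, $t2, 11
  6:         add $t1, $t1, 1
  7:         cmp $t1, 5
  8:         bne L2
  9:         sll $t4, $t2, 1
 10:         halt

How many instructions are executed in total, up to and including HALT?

25

li $t2, 1 → $t2=1
li $t4, 10 → $t4=10
li $t1, 1 → $t1=1
and $t4, $t4, 7 → $t4=10&7=2
mul $t2, $t2, 11 → $t2=1*11=11
add $t1, $t1, 1 → $t1=1+1=2
cmp $t1, 5  (cmp 2,5)
bne L2: taken
and $t4, $t4, 7 → $t4=2&7=2
mul $t2, $t2, 11 → $t2=11*11=121
add $t1, $t1, 1 → $t1=2+1=3
cmp $t1, 5  (cmp 3,5)
bne L2: taken
and $t4, $t4, 7 → $t4=2&7=2
mul $t2, $t2, 11 → $t2=121*11=1331
add $t1, $t1, 1 → $t1=3+1=4
cmp $t1, 5  (cmp 4,5)
bne L2: taken
and $t4, $t4, 7 → $t4=2&7=2
mul $t2, $t2, 11 → $t2=1331*11=14641
add $t1, $t1, 1 → $t1=4+1=5
cmp $t1, 5  (cmp 5,5)
bne L2: not taken
sll $t4, $t2, 1 → $t4=14641<<1=29282
halt.
Total executed instructions: 25.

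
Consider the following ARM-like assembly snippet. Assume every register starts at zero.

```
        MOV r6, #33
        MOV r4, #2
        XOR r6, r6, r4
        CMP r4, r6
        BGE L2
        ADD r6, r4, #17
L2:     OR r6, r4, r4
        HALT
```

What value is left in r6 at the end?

r6=33
r4=2
r6=33^2=35
CMP r4, r6  (cmp 2,35)
BGE L2: not taken
r6=2+17=19
r6=2|2=2
halt.

2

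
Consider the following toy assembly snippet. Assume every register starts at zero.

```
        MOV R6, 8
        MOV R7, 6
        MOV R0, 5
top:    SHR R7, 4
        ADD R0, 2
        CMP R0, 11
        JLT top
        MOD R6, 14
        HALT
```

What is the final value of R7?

0

MOV R6, 8 → R6=8
MOV R7, 6 → R7=6
MOV R0, 5 → R0=5
SHR R7, 4 → R7=6>>4=0
ADD R0, 2 → R0=5+2=7
CMP R0, 11  (cmp 7,11)
JLT top: taken
SHR R7, 4 → R7=0>>4=0
ADD R0, 2 → R0=7+2=9
CMP R0, 11  (cmp 9,11)
JLT top: taken
SHR R7, 4 → R7=0>>4=0
ADD R0, 2 → R0=9+2=11
CMP R0, 11  (cmp 11,11)
JLT top: not taken
MOD R6, 14 → R6=8%14=8
halt.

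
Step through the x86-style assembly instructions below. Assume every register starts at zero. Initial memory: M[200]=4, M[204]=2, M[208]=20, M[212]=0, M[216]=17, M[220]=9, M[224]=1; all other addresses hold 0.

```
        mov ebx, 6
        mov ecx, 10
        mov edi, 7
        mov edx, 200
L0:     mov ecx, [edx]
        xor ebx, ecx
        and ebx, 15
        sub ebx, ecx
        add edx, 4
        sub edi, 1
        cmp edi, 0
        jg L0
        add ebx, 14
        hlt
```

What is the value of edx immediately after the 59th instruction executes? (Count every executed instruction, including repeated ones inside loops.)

228

mov ebx, 6 → ebx=6
mov ecx, 10 → ecx=10
mov edi, 7 → edi=7
mov edx, 200 → edx=200
mov ecx, [edx] → ecx=M[200]=4
xor ebx, ecx → ebx=6^4=2
and ebx, 15 → ebx=2&15=2
sub ebx, ecx → ebx=2-4=-2
add edx, 4 → edx=200+4=204
sub edi, 1 → edi=7-1=6
cmp edi, 0  (cmp 6,0)
jg L0: taken
mov ecx, [edx] → ecx=M[204]=2
xor ebx, ecx → ebx=(-2)^2=-4
and ebx, 15 → ebx=(-4)&15=12
sub ebx, ecx → ebx=12-2=10
add edx, 4 → edx=204+4=208
sub edi, 1 → edi=6-1=5
cmp edi, 0  (cmp 5,0)
jg L0: taken
mov ecx, [edx] → ecx=M[208]=20
xor ebx, ecx → ebx=10^20=30
and ebx, 15 → ebx=30&15=14
sub ebx, ecx → ebx=14-20=-6
add edx, 4 → edx=208+4=212
sub edi, 1 → edi=5-1=4
cmp edi, 0  (cmp 4,0)
jg L0: taken
mov ecx, [edx] → ecx=M[212]=0
xor ebx, ecx → ebx=(-6)^0=-6
and ebx, 15 → ebx=(-6)&15=10
sub ebx, ecx → ebx=10-0=10
add edx, 4 → edx=212+4=216
sub edi, 1 → edi=4-1=3
cmp edi, 0  (cmp 3,0)
jg L0: taken
mov ecx, [edx] → ecx=M[216]=17
xor ebx, ecx → ebx=10^17=27
and ebx, 15 → ebx=27&15=11
sub ebx, ecx → ebx=11-17=-6
add edx, 4 → edx=216+4=220
sub edi, 1 → edi=3-1=2
cmp edi, 0  (cmp 2,0)
jg L0: taken
mov ecx, [edx] → ecx=M[220]=9
xor ebx, ecx → ebx=(-6)^9=-13
and ebx, 15 → ebx=(-13)&15=3
sub ebx, ecx → ebx=3-9=-6
add edx, 4 → edx=220+4=224
sub edi, 1 → edi=2-1=1
cmp edi, 0  (cmp 1,0)
jg L0: taken
mov ecx, [edx] → ecx=M[224]=1
xor ebx, ecx → ebx=(-6)^1=-5
and ebx, 15 → ebx=(-5)&15=11
sub ebx, ecx → ebx=11-1=10
add edx, 4 → edx=224+4=228
sub edi, 1 → edi=1-1=0
cmp edi, 0  (cmp 0,0)
After step 59: edx = 228.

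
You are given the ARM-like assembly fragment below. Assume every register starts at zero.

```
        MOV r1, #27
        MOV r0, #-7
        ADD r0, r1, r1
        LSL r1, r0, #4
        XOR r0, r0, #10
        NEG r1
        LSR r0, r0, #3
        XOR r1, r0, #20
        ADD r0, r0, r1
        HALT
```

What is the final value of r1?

after MOV r1, #27: r1=27
after MOV r0, #-7: r0=-7
after ADD r0, r1, r1: r0=27+27=54
after LSL r1, r0, #4: r1=54<<4=864
after XOR r0, r0, #10: r0=54^10=60
after NEG r1: r1=-(864)=-864
after LSR r0, r0, #3: r0=60>>3=7
after XOR r1, r0, #20: r1=7^20=19
after ADD r0, r0, r1: r0=7+19=26
halt.

19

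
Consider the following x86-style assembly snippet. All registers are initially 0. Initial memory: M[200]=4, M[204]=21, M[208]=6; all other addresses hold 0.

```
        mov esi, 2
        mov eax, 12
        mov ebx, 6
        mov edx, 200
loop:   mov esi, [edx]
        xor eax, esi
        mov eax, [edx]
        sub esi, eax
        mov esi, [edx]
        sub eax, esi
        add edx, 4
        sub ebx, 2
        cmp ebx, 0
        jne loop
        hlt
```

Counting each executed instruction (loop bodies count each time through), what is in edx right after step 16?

204

esi=2
eax=12
ebx=6
edx=200
esi=M[200]=4
eax=12^4=8
eax=M[200]=4
esi=4-4=0
esi=M[200]=4
eax=4-4=0
edx=200+4=204
ebx=6-2=4
cmp ebx, 0  (cmp 4,0)
jne loop: taken
esi=M[204]=21
eax=0^21=21
After step 16: edx = 204.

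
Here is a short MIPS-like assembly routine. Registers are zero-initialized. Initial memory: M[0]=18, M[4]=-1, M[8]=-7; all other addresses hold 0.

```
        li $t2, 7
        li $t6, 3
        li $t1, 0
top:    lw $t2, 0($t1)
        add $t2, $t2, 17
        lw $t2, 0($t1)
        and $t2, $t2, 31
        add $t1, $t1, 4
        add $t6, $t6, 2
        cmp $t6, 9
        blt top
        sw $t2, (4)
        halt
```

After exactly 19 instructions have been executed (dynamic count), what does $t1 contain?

8

li $t2, 7 → $t2=7
li $t6, 3 → $t6=3
li $t1, 0 → $t1=0
lw $t2, 0($t1) → $t2=M[0]=18
add $t2, $t2, 17 → $t2=18+17=35
lw $t2, 0($t1) → $t2=M[0]=18
and $t2, $t2, 31 → $t2=18&31=18
add $t1, $t1, 4 → $t1=0+4=4
add $t6, $t6, 2 → $t6=3+2=5
cmp $t6, 9  (cmp 5,9)
blt top: taken
lw $t2, 0($t1) → $t2=M[4]=-1
add $t2, $t2, 17 → $t2=(-1)+17=16
lw $t2, 0($t1) → $t2=M[4]=-1
and $t2, $t2, 31 → $t2=(-1)&31=31
add $t1, $t1, 4 → $t1=4+4=8
add $t6, $t6, 2 → $t6=5+2=7
cmp $t6, 9  (cmp 7,9)
blt top: taken
After step 19: $t1 = 8.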